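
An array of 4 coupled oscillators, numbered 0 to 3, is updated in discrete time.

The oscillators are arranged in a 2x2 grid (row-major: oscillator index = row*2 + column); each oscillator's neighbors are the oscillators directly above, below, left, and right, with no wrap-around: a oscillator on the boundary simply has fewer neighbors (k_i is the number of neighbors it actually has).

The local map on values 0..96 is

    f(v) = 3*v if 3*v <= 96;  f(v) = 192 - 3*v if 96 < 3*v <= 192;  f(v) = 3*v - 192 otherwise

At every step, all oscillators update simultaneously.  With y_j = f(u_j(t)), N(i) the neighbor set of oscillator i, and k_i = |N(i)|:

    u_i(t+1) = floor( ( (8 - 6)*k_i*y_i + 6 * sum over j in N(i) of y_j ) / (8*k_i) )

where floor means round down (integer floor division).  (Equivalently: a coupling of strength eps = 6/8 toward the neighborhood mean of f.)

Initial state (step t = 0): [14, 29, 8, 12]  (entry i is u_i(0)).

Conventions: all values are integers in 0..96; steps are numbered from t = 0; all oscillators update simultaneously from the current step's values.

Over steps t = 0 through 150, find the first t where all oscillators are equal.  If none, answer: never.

Simulating step by step:
t=0: [14, 29, 8, 12]  (not all equal)
t=1: [52, 51, 35, 50]  (not all equal)
t=2: [56, 39, 51, 57]  (not all equal)
t=3: [48, 35, 26, 48]  (not all equal)
t=4: [73, 57, 55, 73]  (not all equal)
t=5: [24, 25, 27, 24]  (not all equal)
t=6: [76, 72, 74, 76]  (not all equal)
t=7: [29, 33, 34, 29]  (not all equal)
t=8: [90, 88, 87, 90]  (not all equal)
t=9: [72, 76, 75, 72]  (not all equal)
t=10: [31, 27, 26, 31]  (not all equal)
t=11: [82, 90, 89, 82]  (not all equal)
t=12: [70, 60, 59, 70]  (not all equal)
t=13: [14, 16, 17, 14]  (not all equal)
t=14: [47, 43, 44, 47]  (not all equal)
t=15: [58, 54, 53, 58]  (not all equal)
t=16: [28, 21, 21, 28]  (not all equal)
t=17: [68, 78, 78, 68]  (not all equal)
t=18: [34, 19, 19, 34]  (not all equal)
t=19: [65, 81, 81, 65]  (not all equal)
t=20: [39, 15, 15, 39]  (not all equal)
t=21: [52, 67, 67, 52]  (not all equal)
t=22: [15, 29, 29, 15]  (not all equal)
t=23: [76, 55, 55, 76]  (not all equal)
t=24: [29, 33, 33, 29]  (not all equal)
t=25: [91, 88, 88, 91]  (not all equal)
t=26: [74, 78, 78, 74]  (not all equal)
t=27: [39, 33, 33, 39]  (not all equal)
t=28: [88, 79, 79, 88]  (not all equal)
t=29: [51, 65, 65, 51]  (not all equal)
t=30: [12, 30, 30, 12]  (not all equal)
t=31: [76, 49, 49, 76]  (not all equal)
t=32: [42, 38, 38, 42]  (not all equal)
t=33: [75, 69, 69, 75]  (not all equal)
t=34: [19, 28, 28, 19]  (not all equal)
t=35: [77, 63, 63, 77]  (not all equal)
t=36: [12, 30, 30, 12]  (not all equal)

Answer: never
Key observation: The state at step 30 reappears at step 36 — the system is in a cycle of period 6 from step 30 on.  No step 0..36 is synchronized, and the cycle repeats forever, so no step up to 150 (or ever) has all oscillators equal.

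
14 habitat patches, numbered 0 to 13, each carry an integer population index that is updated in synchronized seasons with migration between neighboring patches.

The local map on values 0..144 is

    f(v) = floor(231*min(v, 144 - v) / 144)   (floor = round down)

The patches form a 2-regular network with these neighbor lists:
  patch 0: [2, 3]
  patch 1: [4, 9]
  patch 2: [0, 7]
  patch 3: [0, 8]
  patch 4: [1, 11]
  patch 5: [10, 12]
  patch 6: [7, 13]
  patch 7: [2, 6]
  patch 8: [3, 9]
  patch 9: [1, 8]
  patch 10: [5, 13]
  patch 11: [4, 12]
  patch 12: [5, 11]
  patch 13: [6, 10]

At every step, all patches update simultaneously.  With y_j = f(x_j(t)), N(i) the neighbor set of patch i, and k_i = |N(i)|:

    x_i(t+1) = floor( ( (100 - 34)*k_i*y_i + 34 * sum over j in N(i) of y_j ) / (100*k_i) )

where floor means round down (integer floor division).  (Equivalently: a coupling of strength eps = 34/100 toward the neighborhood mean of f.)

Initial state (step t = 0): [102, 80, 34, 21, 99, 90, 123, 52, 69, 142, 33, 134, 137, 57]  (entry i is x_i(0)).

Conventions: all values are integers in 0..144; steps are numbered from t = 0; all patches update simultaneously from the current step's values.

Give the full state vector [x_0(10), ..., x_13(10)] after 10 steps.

Answer: [101, 93, 108, 101, 103, 88, 109, 106, 80, 71, 94, 94, 87, 103]

Derivation:
t=0: [102, 80, 34, 21, 99, 90, 123, 52, 69, 142, 33, 134, 137, 57]
t=1: [59, 80, 61, 51, 67, 67, 51, 69, 78, 38, 64, 24, 24, 74]
t=2: [92, 95, 98, 87, 94, 94, 91, 102, 93, 74, 104, 49, 49, 105]
t=3: [82, 84, 73, 87, 79, 76, 78, 71, 87, 100, 66, 78, 78, 66]
t=4: [100, 92, 110, 92, 102, 107, 106, 111, 87, 77, 105, 104, 105, 105]
t=5: [69, 84, 56, 82, 69, 60, 58, 53, 92, 100, 61, 64, 61, 61]
t=6: [104, 93, 91, 98, 106, 96, 92, 87, 83, 76, 96, 102, 97, 96]
t=7: [69, 82, 82, 75, 64, 76, 83, 88, 94, 102, 77, 67, 73, 78]
t=8: [108, 94, 99, 104, 102, 109, 97, 92, 82, 74, 107, 107, 111, 103]
t=9: [60, 83, 71, 68, 67, 55, 74, 79, 95, 104, 59, 59, 53, 65]
t=10: [101, 93, 108, 101, 103, 88, 109, 106, 80, 71, 94, 94, 87, 103]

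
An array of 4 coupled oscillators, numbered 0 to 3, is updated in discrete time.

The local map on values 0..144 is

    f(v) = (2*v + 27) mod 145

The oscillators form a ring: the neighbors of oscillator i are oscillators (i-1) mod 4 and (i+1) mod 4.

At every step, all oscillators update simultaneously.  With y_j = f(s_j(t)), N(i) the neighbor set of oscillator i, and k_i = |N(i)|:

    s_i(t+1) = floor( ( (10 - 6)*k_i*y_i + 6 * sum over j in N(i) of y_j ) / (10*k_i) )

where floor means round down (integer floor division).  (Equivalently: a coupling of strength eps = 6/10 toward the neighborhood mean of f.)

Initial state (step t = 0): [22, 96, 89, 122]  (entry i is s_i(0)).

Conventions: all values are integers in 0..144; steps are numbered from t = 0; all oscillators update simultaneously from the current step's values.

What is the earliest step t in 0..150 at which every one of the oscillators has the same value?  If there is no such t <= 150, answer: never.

Answer: 14
Key observation: Synchronization is absorbing here: once all oscillators are equal they stay equal, and step 14 is the first all-equal step.

Derivation:
t=0: [22, 96, 89, 122]  (not all equal)
t=1: [88, 68, 84, 89]  (not all equal)
t=2: [46, 39, 43, 56]  (not all equal)
t=3: [120, 111, 118, 125]  (not all equal)
t=4: [119, 113, 118, 124]  (not all equal)
t=5: [119, 114, 118, 123]  (not all equal)
t=6: [119, 115, 118, 122]  (not all equal)
t=7: [119, 116, 118, 121]  (not all equal)
t=8: [119, 117, 118, 121]  (not all equal)
t=9: [120, 117, 119, 121]  (not all equal)
t=10: [120, 119, 120, 122]  (not all equal)
t=11: [122, 121, 122, 123]  (not all equal)
t=12: [126, 125, 126, 126]  (not all equal)
t=13: [133, 133, 133, 134]  (not all equal)
t=14: [3, 3, 3, 3]  (all equal)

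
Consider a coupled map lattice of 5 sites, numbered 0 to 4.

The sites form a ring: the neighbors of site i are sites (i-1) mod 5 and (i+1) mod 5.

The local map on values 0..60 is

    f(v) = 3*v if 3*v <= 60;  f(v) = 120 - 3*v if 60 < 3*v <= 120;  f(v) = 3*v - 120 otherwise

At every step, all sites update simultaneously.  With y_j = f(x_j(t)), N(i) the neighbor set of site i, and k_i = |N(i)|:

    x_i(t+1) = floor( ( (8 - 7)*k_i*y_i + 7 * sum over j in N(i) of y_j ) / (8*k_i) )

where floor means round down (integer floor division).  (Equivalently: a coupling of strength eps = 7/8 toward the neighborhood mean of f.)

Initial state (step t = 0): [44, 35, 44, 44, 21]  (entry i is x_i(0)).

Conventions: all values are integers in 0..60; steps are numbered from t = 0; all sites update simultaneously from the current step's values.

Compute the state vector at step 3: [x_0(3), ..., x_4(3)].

Answer: [30, 14, 18, 28, 7]

Derivation:
t=0: [44, 35, 44, 44, 21]
t=1: [33, 12, 13, 31, 17]
t=2: [40, 30, 32, 42, 27]
t=3: [30, 14, 18, 28, 7]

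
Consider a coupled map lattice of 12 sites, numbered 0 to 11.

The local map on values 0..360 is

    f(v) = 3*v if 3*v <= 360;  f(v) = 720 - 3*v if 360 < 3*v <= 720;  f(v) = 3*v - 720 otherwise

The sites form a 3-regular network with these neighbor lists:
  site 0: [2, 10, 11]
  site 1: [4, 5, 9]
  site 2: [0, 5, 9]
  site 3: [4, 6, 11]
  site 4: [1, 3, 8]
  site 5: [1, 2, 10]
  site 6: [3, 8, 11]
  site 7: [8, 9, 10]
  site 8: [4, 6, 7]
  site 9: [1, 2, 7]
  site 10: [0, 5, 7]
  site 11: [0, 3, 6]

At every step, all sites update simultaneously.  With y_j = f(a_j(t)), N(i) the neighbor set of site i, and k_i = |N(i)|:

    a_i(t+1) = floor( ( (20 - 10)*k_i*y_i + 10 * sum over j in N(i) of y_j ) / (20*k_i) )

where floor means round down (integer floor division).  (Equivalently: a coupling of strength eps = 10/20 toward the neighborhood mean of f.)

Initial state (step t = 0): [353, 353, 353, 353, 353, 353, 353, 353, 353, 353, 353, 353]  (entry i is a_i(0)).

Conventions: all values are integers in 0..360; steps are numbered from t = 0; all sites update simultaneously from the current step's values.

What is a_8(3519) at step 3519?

Answer: a_8(3519) = 171
Key observation: The state at step 2, [297, 297, 297, 297, 297, 297, 297, 297, 297, 297, 297, 297], reappears at step 6: the system is in a cycle of period 4 from step 2 on.  Therefore the state at step 3519 equals the state at step 2 + ((3519 - 2) mod 4) = 3, which is [171, 171, 171, 171, 171, 171, 171, 171, 171, 171, 171, 171].

Derivation:
t=0: [353, 353, 353, 353, 353, 353, 353, 353, 353, 353, 353, 353]
t=1: [339, 339, 339, 339, 339, 339, 339, 339, 339, 339, 339, 339]
t=2: [297, 297, 297, 297, 297, 297, 297, 297, 297, 297, 297, 297]
t=3: [171, 171, 171, 171, 171, 171, 171, 171, 171, 171, 171, 171]
t=4: [207, 207, 207, 207, 207, 207, 207, 207, 207, 207, 207, 207]
t=5: [99, 99, 99, 99, 99, 99, 99, 99, 99, 99, 99, 99]
t=6: [297, 297, 297, 297, 297, 297, 297, 297, 297, 297, 297, 297]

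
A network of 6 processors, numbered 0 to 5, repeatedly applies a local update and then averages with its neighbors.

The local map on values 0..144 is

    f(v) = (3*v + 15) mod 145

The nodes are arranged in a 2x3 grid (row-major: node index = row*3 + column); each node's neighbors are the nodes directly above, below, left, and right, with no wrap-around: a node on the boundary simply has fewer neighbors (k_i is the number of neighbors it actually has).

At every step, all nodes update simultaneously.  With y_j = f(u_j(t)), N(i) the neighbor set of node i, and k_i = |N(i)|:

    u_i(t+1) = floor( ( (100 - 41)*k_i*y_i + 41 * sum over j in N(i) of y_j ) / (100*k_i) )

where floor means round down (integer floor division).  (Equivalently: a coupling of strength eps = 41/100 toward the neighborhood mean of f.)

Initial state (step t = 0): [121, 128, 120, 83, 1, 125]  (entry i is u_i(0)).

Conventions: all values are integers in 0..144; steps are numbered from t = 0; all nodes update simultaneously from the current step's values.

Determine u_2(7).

Answer: u_2(7) = 33

Derivation:
t=0: [121, 128, 120, 83, 1, 125]
t=1: [98, 90, 92, 91, 55, 80]
t=2: [69, 90, 51, 95, 74, 72]
t=3: [76, 108, 59, 40, 86, 74]
t=4: [95, 66, 56, 125, 113, 90]
t=5: [40, 55, 65, 74, 79, 103]
t=6: [105, 62, 52, 103, 85, 55]
t=7: [42, 59, 33, 53, 90, 51]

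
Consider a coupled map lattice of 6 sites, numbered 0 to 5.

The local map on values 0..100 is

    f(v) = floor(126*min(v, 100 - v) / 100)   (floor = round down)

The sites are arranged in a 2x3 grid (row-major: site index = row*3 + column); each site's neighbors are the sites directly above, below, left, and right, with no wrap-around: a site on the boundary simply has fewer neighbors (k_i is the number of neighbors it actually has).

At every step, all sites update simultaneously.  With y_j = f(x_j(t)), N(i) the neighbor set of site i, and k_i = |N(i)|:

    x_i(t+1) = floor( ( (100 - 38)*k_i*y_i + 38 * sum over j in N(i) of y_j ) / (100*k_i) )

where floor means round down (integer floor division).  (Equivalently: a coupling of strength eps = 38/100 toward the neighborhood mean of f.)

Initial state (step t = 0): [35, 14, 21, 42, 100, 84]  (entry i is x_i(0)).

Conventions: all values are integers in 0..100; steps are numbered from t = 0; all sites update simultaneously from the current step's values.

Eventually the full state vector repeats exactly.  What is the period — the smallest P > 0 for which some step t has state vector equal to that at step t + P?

Simulating step by step:
t=0: [35, 14, 21, 42, 100, 84]
t=1: [40, 19, 23, 40, 11, 17]
t=2: [44, 25, 25, 42, 19, 20]
t=3: [49, 33, 29, 47, 27, 25]
t=4: [56, 42, 36, 54, 37, 32]
t=5: [54, 50, 45, 54, 47, 42]
t=6: [58, 60, 56, 57, 58, 54]
t=7: [52, 51, 54, 53, 52, 55]
t=8: [60, 60, 57, 59, 59, 56]
t=9: [50, 50, 53, 50, 51, 54]
t=10: [63, 62, 59, 62, 61, 58]
t=11: [46, 47, 50, 47, 48, 51]
t=12: [57, 59, 61, 58, 59, 61]
t=13: [53, 51, 49, 52, 50, 49]
t=14: [59, 61, 61, 60, 62, 61]
t=15: [50, 49, 49, 49, 47, 48]
t=16: [62, 61, 60, 61, 59, 60]
t=17: [47, 49, 49, 49, 50, 50]
t=18: [59, 61, 61, 61, 62, 62]
t=19: [50, 49, 48, 49, 47, 47]
t=20: [62, 60, 60, 61, 59, 59]
t=21: [47, 49, 50, 49, 50, 50]
t=22: [59, 61, 62, 61, 62, 63]
t=23: [50, 48, 47, 49, 47, 46]
t=24: [62, 60, 58, 61, 59, 57]
t=25: [47, 50, 52, 49, 51, 53]
t=26: [60, 61, 60, 60, 61, 59]
t=27: [49, 49, 50, 49, 49, 50]
t=28: [61, 61, 62, 61, 61, 62]
t=29: [49, 48, 47, 49, 48, 47]
t=30: [60, 60, 59, 60, 60, 59]
t=31: [50, 50, 50, 50, 50, 50]
t=32: [63, 63, 63, 63, 63, 63]
t=33: [46, 46, 46, 46, 46, 46]
t=34: [57, 57, 57, 57, 57, 57]
t=35: [54, 54, 54, 54, 54, 54]
t=36: [57, 57, 57, 57, 57, 57]

Answer: 2
Key observation: The state at step 34, [57, 57, 57, 57, 57, 57], reappears at step 36 — and no state repeats earlier — so the cycle the system enters has period 2.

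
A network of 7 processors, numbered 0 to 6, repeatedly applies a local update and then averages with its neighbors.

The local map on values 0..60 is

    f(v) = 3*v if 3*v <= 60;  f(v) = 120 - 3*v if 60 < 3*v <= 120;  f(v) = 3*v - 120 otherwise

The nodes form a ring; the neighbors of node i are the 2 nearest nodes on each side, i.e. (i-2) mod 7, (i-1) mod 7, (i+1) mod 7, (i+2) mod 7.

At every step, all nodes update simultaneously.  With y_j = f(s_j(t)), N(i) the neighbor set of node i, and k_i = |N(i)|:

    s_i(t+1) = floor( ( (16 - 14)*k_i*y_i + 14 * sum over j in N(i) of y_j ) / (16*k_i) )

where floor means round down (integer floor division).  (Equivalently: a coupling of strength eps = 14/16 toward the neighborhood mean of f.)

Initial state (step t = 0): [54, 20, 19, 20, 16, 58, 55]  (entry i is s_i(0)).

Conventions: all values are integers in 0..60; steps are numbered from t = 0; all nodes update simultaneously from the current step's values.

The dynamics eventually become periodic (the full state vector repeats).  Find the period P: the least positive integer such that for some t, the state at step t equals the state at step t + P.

Simulating step by step:
t=0: [54, 20, 19, 20, 16, 58, 55]
t=1: [52, 52, 53, 55, 53, 49, 50]
t=2: [33, 37, 39, 36, 35, 36, 33]
t=3: [12, 13, 12, 10, 12, 16, 15]
t=4: [41, 37, 35, 38, 39, 38, 40]
t=5: [6, 6, 6, 7, 6, 3, 4]
t=6: [14, 17, 18, 16, 15, 16, 15]
t=7: [48, 47, 47, 49, 48, 45, 46]
t=8: [19, 22, 23, 21, 20, 22, 20]
t=9: [55, 55, 56, 55, 56, 57, 56]
t=10: [47, 46, 46, 47, 48, 47, 47]
t=11: [19, 19, 20, 20, 20, 21, 21]
t=12: [57, 58, 58, 58, 58, 58, 57]
t=13: [52, 52, 53, 54, 53, 52, 52]
t=14: [36, 37, 38, 38, 38, 37, 36]
t=15: [9, 9, 7, 7, 7, 9, 9]
t=16: [25, 24, 23, 23, 23, 24, 25]
t=17: [47, 48, 49, 49, 49, 48, 47]
t=18: [23, 24, 25, 25, 25, 24, 23]
t=19: [48, 48, 46, 46, 46, 48, 48]
t=20: [22, 21, 20, 20, 20, 21, 22]
t=21: [56, 57, 58, 58, 58, 57, 56]
t=22: [50, 51, 52, 52, 52, 51, 50]
t=23: [32, 33, 34, 34, 34, 33, 32]
t=24: [21, 21, 19, 19, 19, 21, 21]
t=25: [57, 57, 57, 57, 57, 57, 57]
t=26: [51, 51, 51, 51, 51, 51, 51]
t=27: [33, 33, 33, 33, 33, 33, 33]
t=28: [21, 21, 21, 21, 21, 21, 21]
t=29: [57, 57, 57, 57, 57, 57, 57]

Answer: 4
Key observation: The state at step 25, [57, 57, 57, 57, 57, 57, 57], reappears at step 29 — and no state repeats earlier — so the cycle the system enters has period 4.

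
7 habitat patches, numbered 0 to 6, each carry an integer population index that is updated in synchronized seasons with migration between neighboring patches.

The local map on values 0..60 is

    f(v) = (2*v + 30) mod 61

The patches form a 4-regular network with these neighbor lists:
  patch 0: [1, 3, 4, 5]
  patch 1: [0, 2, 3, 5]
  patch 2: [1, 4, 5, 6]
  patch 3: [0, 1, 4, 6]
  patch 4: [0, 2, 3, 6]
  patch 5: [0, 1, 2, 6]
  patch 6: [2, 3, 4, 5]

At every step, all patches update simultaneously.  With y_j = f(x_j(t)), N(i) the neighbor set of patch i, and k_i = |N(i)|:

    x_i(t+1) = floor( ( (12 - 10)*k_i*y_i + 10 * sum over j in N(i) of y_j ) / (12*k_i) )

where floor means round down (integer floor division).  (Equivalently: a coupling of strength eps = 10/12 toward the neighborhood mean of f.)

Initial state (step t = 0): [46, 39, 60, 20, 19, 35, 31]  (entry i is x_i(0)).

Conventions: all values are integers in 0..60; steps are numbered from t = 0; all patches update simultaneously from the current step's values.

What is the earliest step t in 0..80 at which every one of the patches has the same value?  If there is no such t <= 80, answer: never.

Answer: 17
Key observation: Synchronization is absorbing here: once all patches are equal they stay equal, and step 17 is the first all-equal step.

Derivation:
t=0: [46, 39, 60, 20, 19, 35, 31]  (not all equal)
t=1: [21, 23, 30, 19, 15, 28, 22]  (not all equal)
t=2: [24, 17, 28, 21, 22, 18, 27]  (not all equal)
t=3: [9, 12, 13, 13, 18, 15, 15]  (not all equal)
t=4: [44, 54, 46, 44, 46, 55, 46]  (not all equal)
t=5: [28, 30, 7, 24, 23, 18, 15]  (not all equal)
t=6: [17, 23, 30, 29, 32, 33, 26]  (not all equal)
t=7: [23, 22, 26, 19, 22, 20, 29]  (not all equal)
t=8: [11, 13, 16, 15, 16, 17, 14]  (not all equal)
t=9: [33, 33, 24, 44, 35, 35, 23]  (not all equal)
t=10: [41, 36, 29, 35, 32, 27, 34]  (not all equal)
t=11: [36, 36, 32, 40, 37, 36, 31]  (not all equal)
t=12: [43, 41, 38, 40, 39, 37, 39]  (not all equal)
t=13: [48, 48, 46, 49, 48, 48, 46]  (not all equal)
t=14: [4, 3, 2, 3, 2, 2, 2]  (not all equal)
t=15: [35, 35, 34, 35, 35, 35, 34]  (not all equal)
t=16: [39, 38, 38, 38, 38, 38, 38]  (not all equal)
t=17: [45, 45, 45, 45, 45, 45, 45]  (all equal)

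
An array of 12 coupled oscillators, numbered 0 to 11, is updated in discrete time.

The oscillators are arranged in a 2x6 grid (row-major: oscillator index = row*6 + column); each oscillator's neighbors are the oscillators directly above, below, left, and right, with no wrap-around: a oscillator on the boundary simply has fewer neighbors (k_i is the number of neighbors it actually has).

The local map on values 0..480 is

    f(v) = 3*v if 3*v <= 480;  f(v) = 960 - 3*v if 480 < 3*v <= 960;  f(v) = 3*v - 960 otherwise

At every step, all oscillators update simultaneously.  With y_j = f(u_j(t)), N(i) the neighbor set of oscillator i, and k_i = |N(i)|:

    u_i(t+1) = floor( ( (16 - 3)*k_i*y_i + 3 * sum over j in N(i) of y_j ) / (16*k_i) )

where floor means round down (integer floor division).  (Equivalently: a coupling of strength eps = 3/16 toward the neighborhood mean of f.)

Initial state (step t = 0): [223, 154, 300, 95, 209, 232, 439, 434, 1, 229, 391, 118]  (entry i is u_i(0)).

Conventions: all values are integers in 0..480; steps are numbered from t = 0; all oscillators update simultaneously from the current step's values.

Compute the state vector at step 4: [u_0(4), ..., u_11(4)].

Simulating step by step:
t=0: [223, 154, 300, 95, 209, 232, 439, 434, 1, 229, 391, 118]
t=1: [313, 418, 95, 273, 318, 278, 349, 329, 44, 253, 233, 332]
t=2: [52, 259, 267, 145, 37, 106, 75, 54, 139, 196, 227, 65]
t=3: [165, 178, 193, 393, 154, 287, 212, 183, 382, 372, 269, 214]
t=4: [448, 424, 361, 240, 404, 153, 345, 392, 210, 161, 182, 282]

Answer: [448, 424, 361, 240, 404, 153, 345, 392, 210, 161, 182, 282]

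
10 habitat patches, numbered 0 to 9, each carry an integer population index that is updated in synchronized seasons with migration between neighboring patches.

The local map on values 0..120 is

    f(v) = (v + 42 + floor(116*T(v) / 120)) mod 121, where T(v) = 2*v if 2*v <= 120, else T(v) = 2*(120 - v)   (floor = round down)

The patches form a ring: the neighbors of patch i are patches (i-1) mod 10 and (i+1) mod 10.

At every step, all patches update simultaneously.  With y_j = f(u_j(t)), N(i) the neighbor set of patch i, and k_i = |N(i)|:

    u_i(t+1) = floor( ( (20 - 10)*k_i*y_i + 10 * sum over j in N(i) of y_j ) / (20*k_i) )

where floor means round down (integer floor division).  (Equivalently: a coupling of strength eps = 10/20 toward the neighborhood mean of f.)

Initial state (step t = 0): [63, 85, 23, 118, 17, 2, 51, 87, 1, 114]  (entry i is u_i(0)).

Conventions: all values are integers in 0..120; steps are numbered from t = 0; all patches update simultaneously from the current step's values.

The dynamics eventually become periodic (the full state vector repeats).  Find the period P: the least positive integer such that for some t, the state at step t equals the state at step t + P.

Simulating step by step:
t=0: [63, 85, 23, 118, 17, 2, 51, 87, 1, 114]
t=1: [76, 87, 83, 71, 67, 63, 64, 64, 51, 57]
t=2: [80, 74, 76, 84, 90, 92, 93, 87, 80, 82]
t=3: [78, 81, 80, 74, 69, 67, 67, 71, 75, 77]
t=4: [79, 78, 79, 83, 87, 89, 89, 86, 83, 81]
t=5: [78, 79, 78, 75, 71, 69, 69, 72, 74, 77]
t=6: [80, 79, 80, 83, 85, 87, 87, 85, 83, 81]
t=7: [78, 78, 77, 75, 73, 71, 71, 73, 75, 76]
t=8: [80, 80, 81, 82, 84, 85, 85, 84, 83, 81]
t=9: [77, 77, 77, 75, 74, 73, 73, 74, 75, 76]
t=10: [81, 81, 81, 82, 83, 83, 83, 83, 82, 82]
t=11: [76, 77, 76, 76, 75, 75, 75, 75, 75, 76]
t=12: [81, 81, 81, 82, 82, 83, 83, 83, 82, 82]
t=13: [76, 77, 76, 76, 75, 75, 75, 75, 75, 76]

Answer: 2
Key observation: The state at step 11, [76, 77, 76, 76, 75, 75, 75, 75, 75, 76], reappears at step 13 — and no state repeats earlier — so the cycle the system enters has period 2.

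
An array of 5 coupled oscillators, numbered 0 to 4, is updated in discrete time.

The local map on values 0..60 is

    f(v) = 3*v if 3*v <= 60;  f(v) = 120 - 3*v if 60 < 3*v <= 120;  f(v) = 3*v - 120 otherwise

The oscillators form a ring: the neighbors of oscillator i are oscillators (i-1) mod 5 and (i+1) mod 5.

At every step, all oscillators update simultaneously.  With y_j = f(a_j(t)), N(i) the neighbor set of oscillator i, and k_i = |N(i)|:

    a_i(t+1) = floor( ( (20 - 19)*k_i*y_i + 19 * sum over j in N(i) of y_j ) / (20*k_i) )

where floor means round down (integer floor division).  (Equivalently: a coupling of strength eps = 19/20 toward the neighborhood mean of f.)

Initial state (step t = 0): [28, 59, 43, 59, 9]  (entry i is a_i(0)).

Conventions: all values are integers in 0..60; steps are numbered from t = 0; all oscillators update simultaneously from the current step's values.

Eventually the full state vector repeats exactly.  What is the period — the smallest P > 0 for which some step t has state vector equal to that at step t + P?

Answer: 8
Key observation: The state at step 21, [48, 49, 49, 48, 53], reappears at step 29 — and no state repeats earlier — so the cycle the system enters has period 8.

Derivation:
t=0: [28, 59, 43, 59, 9]
t=1: [41, 24, 54, 19, 45]
t=2: [30, 23, 51, 29, 29]
t=3: [41, 32, 41, 33, 31]
t=4: [24, 4, 21, 15, 12]
t=5: [25, 50, 29, 46, 45]
t=6: [23, 38, 24, 23, 30]
t=7: [19, 47, 29, 39, 49]
t=8: [25, 43, 13, 28, 29]
t=9: [22, 40, 23, 36, 40]
t=10: [2, 49, 8, 24, 31]
t=11: [25, 15, 36, 26, 27]
t=12: [42, 29, 41, 26, 43]
t=13: [20, 5, 35, 7, 23]
t=14: [34, 36, 17, 32, 41]
t=15: [8, 33, 19, 26, 20]
t=16: [39, 39, 32, 57, 34]
t=17: [10, 12, 26, 22, 26]
t=18: [38, 36, 44, 42, 42]
t=19: [8, 9, 9, 8, 6]
t=20: [22, 25, 25, 22, 23]
t=21: [48, 49, 49, 48, 53]
t=22: [32, 25, 25, 32, 24]
t=23: [45, 35, 35, 45, 25]
t=24: [29, 15, 15, 29, 16]
t=25: [45, 39, 39, 45, 33]
t=26: [12, 8, 8, 12, 15]
t=27: [34, 29, 29, 34, 36]
t=28: [22, 25, 25, 22, 17]
t=29: [48, 49, 49, 48, 53]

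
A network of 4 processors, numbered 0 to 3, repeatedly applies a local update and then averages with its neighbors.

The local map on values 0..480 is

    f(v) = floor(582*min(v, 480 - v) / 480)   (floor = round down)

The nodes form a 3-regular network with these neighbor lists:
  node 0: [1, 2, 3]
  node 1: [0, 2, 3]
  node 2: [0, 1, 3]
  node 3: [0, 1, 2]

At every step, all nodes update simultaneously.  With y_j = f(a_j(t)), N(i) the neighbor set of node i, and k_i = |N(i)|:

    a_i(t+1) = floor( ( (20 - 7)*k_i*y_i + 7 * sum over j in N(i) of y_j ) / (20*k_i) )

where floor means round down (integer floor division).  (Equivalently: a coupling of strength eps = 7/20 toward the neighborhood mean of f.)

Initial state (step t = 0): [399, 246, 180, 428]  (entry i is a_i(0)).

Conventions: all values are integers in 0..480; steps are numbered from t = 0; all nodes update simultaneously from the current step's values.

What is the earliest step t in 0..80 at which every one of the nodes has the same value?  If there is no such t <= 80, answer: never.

Answer: 11
Key observation: Synchronization is absorbing here: once all nodes are equal they stay equal, and step 11 is the first all-equal step.

Derivation:
t=0: [399, 246, 180, 428]  (not all equal)
t=1: [129, 228, 193, 110]  (not all equal)
t=2: [176, 240, 218, 164]  (not all equal)
t=3: [226, 267, 253, 218]  (not all equal)
t=4: [271, 262, 271, 265]  (not all equal)
t=5: [255, 260, 255, 258]  (not all equal)
t=6: [270, 267, 270, 269]  (not all equal)
t=7: [254, 256, 254, 255]  (not all equal)
t=8: [273, 271, 273, 272]  (not all equal)
t=9: [250, 252, 250, 251]  (not all equal)
t=10: [277, 276, 277, 277]  (not all equal)
t=11: [246, 246, 246, 246]  (all equal)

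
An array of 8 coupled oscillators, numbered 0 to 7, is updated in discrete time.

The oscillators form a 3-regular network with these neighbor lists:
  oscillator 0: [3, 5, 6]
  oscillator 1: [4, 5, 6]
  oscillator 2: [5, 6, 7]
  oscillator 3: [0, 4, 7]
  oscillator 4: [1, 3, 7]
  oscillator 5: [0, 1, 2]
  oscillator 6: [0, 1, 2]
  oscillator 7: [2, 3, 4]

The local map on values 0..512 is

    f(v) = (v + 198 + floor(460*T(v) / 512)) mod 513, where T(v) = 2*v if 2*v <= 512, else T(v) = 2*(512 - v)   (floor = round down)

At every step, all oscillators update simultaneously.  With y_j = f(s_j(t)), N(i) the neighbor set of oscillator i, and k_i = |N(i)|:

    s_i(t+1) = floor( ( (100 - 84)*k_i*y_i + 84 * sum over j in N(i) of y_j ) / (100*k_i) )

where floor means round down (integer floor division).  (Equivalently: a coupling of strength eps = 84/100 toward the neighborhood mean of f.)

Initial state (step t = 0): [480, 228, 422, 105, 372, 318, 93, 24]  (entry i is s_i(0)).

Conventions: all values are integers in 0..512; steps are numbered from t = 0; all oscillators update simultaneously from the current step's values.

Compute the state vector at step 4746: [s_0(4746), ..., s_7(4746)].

Simulating step by step:
t=0: [480, 228, 422, 105, 372, 318, 93, 24]
t=1: [399, 364, 343, 301, 351, 283, 300, 341]
t=2: [356, 349, 354, 323, 335, 321, 319, 339]
t=3: [344, 342, 340, 333, 336, 327, 327, 335]
t=4: [340, 340, 340, 335, 336, 333, 333, 336]
t=5: [337, 337, 337, 336, 336, 334, 334, 336]
t=6: [337, 337, 337, 336, 336, 336, 336, 336]
t=7: [336, 336, 336, 336, 336, 336, 336, 336]
t=8: [337, 337, 337, 337, 337, 337, 337, 337]
t=9: [336, 336, 336, 336, 336, 336, 336, 336]

Answer: [337, 337, 337, 337, 337, 337, 337, 337]
Key observation: The state at step 7, [336, 336, 336, 336, 336, 336, 336, 336], reappears at step 9: the system is in a cycle of period 2 from step 7 on.  Therefore the state at step 4746 equals the state at step 7 + ((4746 - 7) mod 2) = 8, which is [337, 337, 337, 337, 337, 337, 337, 337].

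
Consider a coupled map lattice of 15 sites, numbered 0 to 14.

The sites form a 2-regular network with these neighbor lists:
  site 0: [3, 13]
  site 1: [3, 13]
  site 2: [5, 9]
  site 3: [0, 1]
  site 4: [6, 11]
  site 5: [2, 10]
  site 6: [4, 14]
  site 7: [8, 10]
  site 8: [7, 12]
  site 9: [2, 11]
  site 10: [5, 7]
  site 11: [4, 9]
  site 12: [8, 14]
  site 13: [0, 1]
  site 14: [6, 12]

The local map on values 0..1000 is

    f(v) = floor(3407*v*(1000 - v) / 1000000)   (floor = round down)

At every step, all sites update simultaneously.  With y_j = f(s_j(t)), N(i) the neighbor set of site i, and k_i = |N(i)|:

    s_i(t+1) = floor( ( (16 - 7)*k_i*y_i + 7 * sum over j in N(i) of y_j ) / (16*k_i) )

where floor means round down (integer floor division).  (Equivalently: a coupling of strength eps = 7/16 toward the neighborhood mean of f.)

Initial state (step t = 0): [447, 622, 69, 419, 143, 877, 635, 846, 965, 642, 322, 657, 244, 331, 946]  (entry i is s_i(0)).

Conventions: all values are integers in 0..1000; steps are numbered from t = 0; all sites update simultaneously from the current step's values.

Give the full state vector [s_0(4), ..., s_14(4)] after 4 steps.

Answer: [440, 444, 837, 438, 841, 848, 850, 843, 835, 821, 849, 822, 841, 446, 849]

Derivation:
t=0: [447, 622, 69, 419, 143, 877, 635, 846, 965, 642, 322, 657, 244, 331, 946]
t=1: [819, 796, 374, 825, 574, 416, 573, 436, 298, 655, 595, 693, 416, 783, 407]
t=2: [517, 544, 797, 507, 809, 819, 830, 806, 764, 765, 825, 757, 800, 556, 825]
t=3: [848, 845, 554, 849, 537, 512, 492, 540, 580, 601, 503, 601, 548, 843, 500]
t=4: [440, 444, 837, 438, 841, 848, 850, 843, 835, 821, 849, 822, 841, 446, 849]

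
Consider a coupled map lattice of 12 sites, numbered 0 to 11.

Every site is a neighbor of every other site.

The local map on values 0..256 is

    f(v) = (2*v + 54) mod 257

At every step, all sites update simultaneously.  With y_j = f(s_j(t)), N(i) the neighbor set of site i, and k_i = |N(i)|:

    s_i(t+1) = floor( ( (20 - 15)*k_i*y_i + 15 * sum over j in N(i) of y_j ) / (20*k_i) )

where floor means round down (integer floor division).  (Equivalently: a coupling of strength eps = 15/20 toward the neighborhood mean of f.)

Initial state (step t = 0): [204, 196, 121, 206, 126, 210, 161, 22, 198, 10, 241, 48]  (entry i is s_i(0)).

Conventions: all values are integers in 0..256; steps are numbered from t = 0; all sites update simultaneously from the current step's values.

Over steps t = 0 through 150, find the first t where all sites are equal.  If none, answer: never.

Simulating step by step:
t=0: [204, 196, 121, 206, 126, 210, 161, 22, 198, 10, 241, 48]  (not all equal)
t=1: [143, 141, 113, 144, 115, 146, 128, 124, 141, 120, 110, 133]  (not all equal)
t=2: [61, 60, 50, 61, 51, 62, 56, 54, 60, 53, 49, 57]  (not all equal)
t=3: [168, 167, 164, 168, 164, 168, 166, 165, 167, 165, 163, 166]  (not all equal)
t=4: [129, 129, 128, 129, 128, 129, 128, 128, 129, 128, 127, 128]  (not all equal)
t=5: [53, 53, 53, 53, 53, 53, 53, 53, 53, 53, 53, 53]  (all equal)

Answer: 5
Key observation: Synchronization is absorbing here: once all sites are equal they stay equal, and step 5 is the first all-equal step.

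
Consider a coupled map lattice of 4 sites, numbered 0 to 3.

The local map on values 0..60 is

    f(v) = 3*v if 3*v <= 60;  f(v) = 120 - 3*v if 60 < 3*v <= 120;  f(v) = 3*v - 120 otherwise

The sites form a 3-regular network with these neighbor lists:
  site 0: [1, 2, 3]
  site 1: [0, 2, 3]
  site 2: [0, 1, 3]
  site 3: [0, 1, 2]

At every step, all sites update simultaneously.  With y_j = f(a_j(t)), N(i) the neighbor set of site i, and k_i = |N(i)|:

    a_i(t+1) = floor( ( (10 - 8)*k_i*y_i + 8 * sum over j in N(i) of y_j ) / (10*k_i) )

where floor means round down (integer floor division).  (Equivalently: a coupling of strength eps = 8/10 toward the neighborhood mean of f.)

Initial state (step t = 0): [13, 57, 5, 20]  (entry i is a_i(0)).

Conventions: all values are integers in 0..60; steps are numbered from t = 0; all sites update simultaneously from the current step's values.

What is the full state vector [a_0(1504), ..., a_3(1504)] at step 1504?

Answer: [24, 24, 24, 24]
Key observation: The state at step 4, [24, 24, 24, 24], reappears at step 6: the system is in a cycle of period 2 from step 4 on.  Therefore the state at step 1504 equals the state at step 4 + ((1504 - 4) mod 2) = 4, which is [24, 24, 24, 24].

Derivation:
t=0: [13, 57, 5, 20]
t=1: [41, 40, 43, 40]
t=2: [3, 3, 2, 3]
t=3: [8, 8, 8, 8]
t=4: [24, 24, 24, 24]
t=5: [48, 48, 48, 48]
t=6: [24, 24, 24, 24]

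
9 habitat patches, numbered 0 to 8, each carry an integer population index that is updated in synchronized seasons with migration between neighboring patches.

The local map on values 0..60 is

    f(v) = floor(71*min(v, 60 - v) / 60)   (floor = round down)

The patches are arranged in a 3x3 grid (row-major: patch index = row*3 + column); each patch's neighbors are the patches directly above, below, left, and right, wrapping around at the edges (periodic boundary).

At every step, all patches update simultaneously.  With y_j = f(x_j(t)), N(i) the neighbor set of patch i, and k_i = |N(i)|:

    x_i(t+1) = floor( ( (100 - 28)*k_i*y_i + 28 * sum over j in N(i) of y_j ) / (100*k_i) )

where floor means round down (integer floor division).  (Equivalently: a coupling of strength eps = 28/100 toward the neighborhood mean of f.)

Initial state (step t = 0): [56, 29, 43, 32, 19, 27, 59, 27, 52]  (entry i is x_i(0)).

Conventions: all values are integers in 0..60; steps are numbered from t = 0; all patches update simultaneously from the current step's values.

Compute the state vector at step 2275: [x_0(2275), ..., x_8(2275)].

Answer: [34, 34, 34, 34, 34, 34, 34, 34, 34]
Key observation: The state at step 8, [30, 30, 30, 30, 30, 30, 30, 30, 30], reappears at step 12: the system is in a cycle of period 4 from step 8 on.  Therefore the state at step 2275 equals the state at step 8 + ((2275 - 8) mod 4) = 11, which is [34, 34, 34, 34, 34, 34, 34, 34, 34].

Derivation:
t=0: [56, 29, 43, 32, 19, 27, 59, 27, 52]
t=1: [9, 29, 19, 27, 24, 28, 6, 26, 12]
t=2: [13, 30, 22, 27, 29, 30, 10, 27, 16]
t=3: [18, 32, 25, 28, 33, 32, 14, 29, 20]
t=4: [22, 31, 28, 30, 31, 31, 19, 31, 24]
t=5: [27, 33, 32, 33, 34, 33, 24, 32, 28]
t=6: [30, 31, 32, 30, 30, 31, 29, 32, 32]
t=7: [34, 34, 33, 34, 34, 34, 34, 33, 33]
t=8: [30, 30, 30, 30, 30, 30, 30, 30, 30]
t=9: [35, 35, 35, 35, 35, 35, 35, 35, 35]
t=10: [29, 29, 29, 29, 29, 29, 29, 29, 29]
t=11: [34, 34, 34, 34, 34, 34, 34, 34, 34]
t=12: [30, 30, 30, 30, 30, 30, 30, 30, 30]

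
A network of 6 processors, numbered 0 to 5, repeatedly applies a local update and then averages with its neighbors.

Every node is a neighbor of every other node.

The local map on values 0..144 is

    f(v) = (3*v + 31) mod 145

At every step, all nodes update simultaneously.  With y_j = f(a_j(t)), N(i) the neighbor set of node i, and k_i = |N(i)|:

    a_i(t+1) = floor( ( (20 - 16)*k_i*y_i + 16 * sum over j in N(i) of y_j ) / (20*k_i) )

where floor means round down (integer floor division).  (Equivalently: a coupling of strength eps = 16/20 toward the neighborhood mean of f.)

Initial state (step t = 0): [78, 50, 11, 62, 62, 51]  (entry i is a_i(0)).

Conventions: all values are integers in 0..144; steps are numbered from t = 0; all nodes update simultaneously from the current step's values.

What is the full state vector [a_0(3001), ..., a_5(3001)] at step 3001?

Simulating step by step:
t=0: [78, 50, 11, 62, 62, 51]
t=1: [69, 65, 67, 67, 67, 66]
t=2: [86, 86, 86, 86, 86, 86]
t=3: [144, 144, 144, 144, 144, 144]
t=4: [28, 28, 28, 28, 28, 28]
t=5: [115, 115, 115, 115, 115, 115]
t=6: [86, 86, 86, 86, 86, 86]

Answer: [115, 115, 115, 115, 115, 115]
Key observation: The state at step 2, [86, 86, 86, 86, 86, 86], reappears at step 6: the system is in a cycle of period 4 from step 2 on.  Therefore the state at step 3001 equals the state at step 2 + ((3001 - 2) mod 4) = 5, which is [115, 115, 115, 115, 115, 115].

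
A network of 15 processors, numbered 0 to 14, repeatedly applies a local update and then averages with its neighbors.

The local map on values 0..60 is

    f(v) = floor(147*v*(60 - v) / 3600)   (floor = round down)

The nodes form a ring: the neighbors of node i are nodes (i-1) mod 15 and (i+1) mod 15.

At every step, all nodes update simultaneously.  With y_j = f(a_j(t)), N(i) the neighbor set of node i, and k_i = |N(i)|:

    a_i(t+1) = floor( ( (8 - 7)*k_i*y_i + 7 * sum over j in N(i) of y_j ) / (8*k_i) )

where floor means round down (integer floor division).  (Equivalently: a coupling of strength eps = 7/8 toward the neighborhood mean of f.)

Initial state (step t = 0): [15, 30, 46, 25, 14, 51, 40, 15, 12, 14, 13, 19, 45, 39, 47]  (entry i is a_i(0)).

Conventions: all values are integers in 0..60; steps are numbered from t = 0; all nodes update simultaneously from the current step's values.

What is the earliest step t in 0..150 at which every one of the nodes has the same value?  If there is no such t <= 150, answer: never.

Simulating step by step:
t=0: [15, 30, 46, 25, 14, 51, 40, 15, 12, 14, 13, 19, 45, 39, 47]  (not all equal)
t=1: [29, 27, 34, 27, 26, 27, 23, 27, 26, 23, 27, 26, 31, 26, 29]  (not all equal)
t=2: [36, 36, 36, 36, 36, 35, 35, 35, 35, 35, 35, 36, 36, 36, 36]  (not all equal)
t=3: [35, 35, 35, 35, 35, 35, 35, 35, 35, 35, 35, 35, 35, 35, 35]  (all equal)

Answer: 3
Key observation: Synchronization is absorbing here: once all nodes are equal they stay equal, and step 3 is the first all-equal step.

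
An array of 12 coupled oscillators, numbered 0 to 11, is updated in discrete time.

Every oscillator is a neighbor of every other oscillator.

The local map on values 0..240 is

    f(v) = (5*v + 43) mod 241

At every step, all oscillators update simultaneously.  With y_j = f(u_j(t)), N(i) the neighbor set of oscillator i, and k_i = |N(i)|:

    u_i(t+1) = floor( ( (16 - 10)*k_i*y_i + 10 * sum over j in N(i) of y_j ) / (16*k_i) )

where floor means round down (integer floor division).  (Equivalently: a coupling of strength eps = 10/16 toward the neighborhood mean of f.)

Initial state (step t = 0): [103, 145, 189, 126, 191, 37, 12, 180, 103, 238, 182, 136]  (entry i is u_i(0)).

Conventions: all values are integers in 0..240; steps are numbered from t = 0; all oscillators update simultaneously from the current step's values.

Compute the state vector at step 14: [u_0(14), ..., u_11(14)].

Simulating step by step:
t=0: [103, 145, 189, 126, 191, 37, 12, 180, 103, 238, 182, 136]
t=1: [95, 85, 78, 132, 82, 143, 104, 141, 95, 80, 144, 71]
t=2: [94, 155, 144, 153, 150, 94, 108, 91, 94, 147, 95, 133]
t=3: [56, 76, 59, 73, 68, 56, 78, 51, 56, 63, 57, 118]
t=4: [107, 139, 112, 134, 126, 107, 142, 99, 107, 118, 109, 129]
t=5: [109, 84, 117, 152, 140, 109, 88, 97, 109, 127, 112, 144]
t=6: [101, 138, 114, 93, 73, 101, 67, 82, 101, 129, 106, 80]
t=7: [99, 81, 120, 86, 131, 99, 122, 145, 99, 143, 107, 142]
t=8: [95, 143, 128, 151, 146, 95, 131, 91, 95, 88, 107, 86]
t=9: [69, 69, 122, 82, 74, 69, 127, 63, 69, 58, 89, 132]
t=10: [147, 147, 155, 168, 155, 147, 163, 138, 147, 130, 102, 171]
t=11: [84, 84, 96, 117, 96, 84, 109, 69, 84, 133, 89, 122]
t=12: [171, 171, 113, 147, 113, 171, 134, 147, 171, 172, 102, 155]
t=13: [148, 148, 133, 110, 133, 148, 166, 110, 148, 150, 115, 123]
t=14: [101, 101, 154, 117, 154, 101, 129, 117, 101, 104, 125, 138]

Answer: [101, 101, 154, 117, 154, 101, 129, 117, 101, 104, 125, 138]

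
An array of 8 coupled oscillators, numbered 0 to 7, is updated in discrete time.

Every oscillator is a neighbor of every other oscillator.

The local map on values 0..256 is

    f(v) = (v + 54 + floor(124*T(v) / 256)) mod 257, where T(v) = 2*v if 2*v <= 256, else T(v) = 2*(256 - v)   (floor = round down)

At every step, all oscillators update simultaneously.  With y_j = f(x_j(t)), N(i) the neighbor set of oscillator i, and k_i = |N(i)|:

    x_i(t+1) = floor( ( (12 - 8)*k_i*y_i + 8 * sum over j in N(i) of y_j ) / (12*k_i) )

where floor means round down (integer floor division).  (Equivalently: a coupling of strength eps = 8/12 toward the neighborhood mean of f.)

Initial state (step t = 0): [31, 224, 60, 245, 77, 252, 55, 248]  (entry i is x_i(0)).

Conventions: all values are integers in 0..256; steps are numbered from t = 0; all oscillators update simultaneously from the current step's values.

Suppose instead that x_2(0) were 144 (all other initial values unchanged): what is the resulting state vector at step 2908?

Simulating step by step:
t=0: [31, 224, 144, 245, 77, 252, 55, 248]
t=1: [97, 82, 82, 82, 119, 82, 108, 82]
t=2: [187, 180, 180, 180, 136, 180, 131, 180]
t=3: [49, 49, 49, 49, 49, 49, 49, 49]
t=4: [150, 150, 150, 150, 150, 150, 150, 150]
t=5: [49, 49, 49, 49, 49, 49, 49, 49]

Answer: [150, 150, 150, 150, 150, 150, 150, 150]
Key observation: The state at step 3, [49, 49, 49, 49, 49, 49, 49, 49], reappears at step 5: the system is in a cycle of period 2 from step 3 on.  Therefore the state at step 2908 equals the state at step 3 + ((2908 - 3) mod 2) = 4, which is [150, 150, 150, 150, 150, 150, 150, 150].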